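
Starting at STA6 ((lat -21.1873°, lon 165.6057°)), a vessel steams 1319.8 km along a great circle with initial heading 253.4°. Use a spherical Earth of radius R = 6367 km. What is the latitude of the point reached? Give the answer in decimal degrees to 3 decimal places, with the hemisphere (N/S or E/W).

24.111°S

δ = d/R = 1319.8/6367 = 0.207288 rad
φ₂ = arcsin(sin φ₁ cos δ + cos φ₁ sin δ cos θ)
   = arcsin(-0.36142·0.97859 + 0.93240·0.20581·-0.28569) = -24.11083°
λ₂ = λ₁ + atan2(sin θ sin δ cos φ₁, cos δ − sin φ₁ sin φ₂) = 153.12678°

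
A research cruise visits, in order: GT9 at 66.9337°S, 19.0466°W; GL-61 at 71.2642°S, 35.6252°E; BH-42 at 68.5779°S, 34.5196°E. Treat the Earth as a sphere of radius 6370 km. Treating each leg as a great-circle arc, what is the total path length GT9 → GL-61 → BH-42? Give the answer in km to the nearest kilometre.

2442 km

GT9→GL-61: c = 0.336032 rad, d = 2140.53 km
GL-61→BH-42: c = 0.047348 rad, d = 301.61 km
Total = 2140.53 + 301.61 = 2442.14 km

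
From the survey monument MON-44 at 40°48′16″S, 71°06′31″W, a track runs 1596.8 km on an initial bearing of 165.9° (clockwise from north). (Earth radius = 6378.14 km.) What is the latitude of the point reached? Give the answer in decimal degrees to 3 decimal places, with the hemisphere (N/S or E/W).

MON-44: φ = -40.80444°, λ = -71.10861°
δ = d/R = 1596.8/6378.14 = 0.250355 rad
φ₂ = arcsin(sin φ₁ cos δ + cos φ₁ sin δ cos θ)
   = arcsin(-0.65348·0.96882 + 0.75694·0.24775·-0.96987) = -54.58621°
λ₂ = λ₁ + atan2(sin θ sin δ cos φ₁, cos δ − sin φ₁ sin φ₂) = -65.13016°

54.586°S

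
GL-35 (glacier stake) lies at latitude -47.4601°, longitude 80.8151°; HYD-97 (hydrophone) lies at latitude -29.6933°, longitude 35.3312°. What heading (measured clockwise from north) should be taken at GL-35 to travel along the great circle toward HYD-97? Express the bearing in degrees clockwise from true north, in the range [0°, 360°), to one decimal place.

280.4°

Δλ = -45.4839°
y = sin Δλ · cos φ₂ = -0.619422
x = cos φ₁ sin φ₂ − sin φ₁ cos φ₂ cos Δλ = 0.113837
θ = atan2(y, x) = -79.5864° → 280.4136° (mod 360°)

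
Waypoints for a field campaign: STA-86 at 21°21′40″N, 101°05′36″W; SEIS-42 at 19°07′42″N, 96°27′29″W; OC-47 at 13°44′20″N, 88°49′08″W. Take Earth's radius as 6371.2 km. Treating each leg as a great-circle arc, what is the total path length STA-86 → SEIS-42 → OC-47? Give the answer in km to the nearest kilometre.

1555 km

STA-86: φ = +21.36111°, λ = -101.09333°
SEIS-42: φ = +19.12833°, λ = -96.45806°
OC-47: φ = +13.73889°, λ = -88.81889°
STA-86→SEIS-42: c = 0.085314 rad, d = 543.55 km
SEIS-42→OC-47: c = 0.158696 rad, d = 1011.09 km
Total = 543.55 + 1011.09 = 1554.64 km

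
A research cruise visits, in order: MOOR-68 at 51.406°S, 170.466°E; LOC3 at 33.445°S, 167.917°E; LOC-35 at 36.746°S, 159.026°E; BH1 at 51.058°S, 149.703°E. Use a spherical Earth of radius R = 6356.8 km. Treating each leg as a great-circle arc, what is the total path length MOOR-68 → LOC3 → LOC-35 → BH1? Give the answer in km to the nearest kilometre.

4640 km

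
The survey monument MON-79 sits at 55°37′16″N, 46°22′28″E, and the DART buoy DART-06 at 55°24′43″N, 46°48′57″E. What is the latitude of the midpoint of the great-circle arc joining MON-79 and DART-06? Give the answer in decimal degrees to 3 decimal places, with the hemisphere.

55.517°N

MON-79: φ = +55.62111°, λ = +46.37444°
DART-06: φ = +55.41194°, λ = +46.81583°
Bx = cos φ₂ cos Δλ = 0.567655,  By = cos φ₂ sin Δλ = 0.004373
φₘ = atan2(sin φ₁ + sin φ₂, √((cos φ₁ + Bx)² + By²)) = 55.51673°
λₘ = λ₁ + atan2(By, cos φ₁ + Bx) = 46.59573°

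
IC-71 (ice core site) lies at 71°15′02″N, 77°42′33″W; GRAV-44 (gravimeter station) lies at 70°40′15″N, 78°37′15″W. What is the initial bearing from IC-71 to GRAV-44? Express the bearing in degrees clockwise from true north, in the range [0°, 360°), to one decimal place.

207.6°

IC-71: φ = +71.25056°, λ = -77.70917°
GRAV-44: φ = +70.67083°, λ = -78.62083°
Δλ = -0.9117°
y = sin Δλ · cos φ₂ = -0.005266
x = cos φ₁ sin φ₂ − sin φ₁ cos φ₂ cos Δλ = -0.010078
θ = atan2(y, x) = -152.4104° → 207.5896° (mod 360°)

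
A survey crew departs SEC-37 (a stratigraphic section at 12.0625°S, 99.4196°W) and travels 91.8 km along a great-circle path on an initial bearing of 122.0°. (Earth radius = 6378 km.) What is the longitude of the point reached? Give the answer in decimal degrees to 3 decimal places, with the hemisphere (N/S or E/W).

δ = d/R = 91.8/6378 = 0.014393 rad
φ₂ = arcsin(sin φ₁ cos δ + cos φ₁ sin δ cos θ)
   = arcsin(-0.20898·0.99990 + 0.97792·0.01439·-0.52992) = -12.49858°
λ₂ = λ₁ + atan2(sin θ sin δ cos φ₁, cos δ − sin φ₁ sin φ₂) = -98.70327°

98.703°W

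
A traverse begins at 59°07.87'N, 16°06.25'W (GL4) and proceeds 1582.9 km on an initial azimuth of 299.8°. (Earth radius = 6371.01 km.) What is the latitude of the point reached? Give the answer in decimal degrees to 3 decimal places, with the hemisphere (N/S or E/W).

GL4: φ = +59.13117°, λ = -16.10417°
δ = d/R = 1582.9/6371.01 = 0.248454 rad
φ₂ = arcsin(sin φ₁ cos δ + cos φ₁ sin δ cos θ)
   = arcsin(0.85834·0.96929 + 0.51307·0.24591·0.49697) = 63.46861°
λ₂ = λ₁ + atan2(sin θ sin δ cos φ₁, cos δ − sin φ₁ sin φ₂) = -44.64022°

63.469°N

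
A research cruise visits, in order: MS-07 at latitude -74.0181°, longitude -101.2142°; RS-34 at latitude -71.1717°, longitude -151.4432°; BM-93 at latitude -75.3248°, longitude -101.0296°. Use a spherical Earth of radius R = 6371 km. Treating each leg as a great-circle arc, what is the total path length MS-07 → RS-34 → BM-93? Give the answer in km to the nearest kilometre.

3271 km

MS-07→RS-34: c = 0.258588 rad, d = 1647.46 km
RS-34→BM-93: c = 0.254797 rad, d = 1623.31 km
Total = 1647.46 + 1623.31 = 3270.77 km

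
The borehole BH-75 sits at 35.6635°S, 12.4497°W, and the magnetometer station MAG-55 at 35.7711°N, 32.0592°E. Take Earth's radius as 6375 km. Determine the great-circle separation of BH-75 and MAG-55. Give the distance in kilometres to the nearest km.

9187 km

Δφ = 71.4346°,  Δλ = 44.5089°
a = sin²(Δφ/2) + cos φ₁ cos φ₂ sin²(Δλ/2) = 0.435354
c = 2·arcsin(√a) = 1.441141 rad = 82.5713°
d = R·c = 6375 × 1.441141 = 9187.3 km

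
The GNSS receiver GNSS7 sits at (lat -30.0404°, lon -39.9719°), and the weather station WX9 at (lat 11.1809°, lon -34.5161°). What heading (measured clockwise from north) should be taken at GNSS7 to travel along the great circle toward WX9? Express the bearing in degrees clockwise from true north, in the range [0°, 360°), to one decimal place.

8.1°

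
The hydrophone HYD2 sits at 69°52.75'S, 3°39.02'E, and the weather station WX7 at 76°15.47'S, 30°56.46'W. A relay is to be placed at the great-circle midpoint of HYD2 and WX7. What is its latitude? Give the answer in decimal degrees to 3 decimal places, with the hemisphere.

73.768°S

HYD2: φ = -69.87917°, λ = +3.65033°
WX7: φ = -76.25783°, λ = -30.94100°
Bx = cos φ₂ cos Δλ = 0.195559,  By = cos φ₂ sin Δλ = -0.134863
φₘ = atan2(sin φ₁ + sin φ₂, √((cos φ₁ + Bx)² + By²)) = -73.76811°
λₘ = λ₁ + atan2(By, cos φ₁ + Bx) = -10.38325°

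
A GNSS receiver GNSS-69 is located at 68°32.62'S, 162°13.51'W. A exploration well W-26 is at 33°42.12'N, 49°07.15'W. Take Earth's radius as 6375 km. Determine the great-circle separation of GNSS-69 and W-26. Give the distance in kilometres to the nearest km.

GNSS-69: φ = -68.54367°, λ = -162.22517°
W-26: φ = +33.70200°, λ = -49.11917°
Δφ = 102.2457°,  Δλ = 113.1060°
a = sin²(Δφ/2) + cos φ₁ cos φ₂ sin²(Δλ/2) = 0.817921
c = 2·arcsin(√a) = 2.259896 rad = 129.4825°
d = R·c = 6375 × 2.259896 = 14406.8 km

14407 km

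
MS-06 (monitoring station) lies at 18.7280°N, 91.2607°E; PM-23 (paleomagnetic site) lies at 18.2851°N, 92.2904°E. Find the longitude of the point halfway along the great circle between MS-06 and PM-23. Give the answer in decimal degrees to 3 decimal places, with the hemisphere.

91.776°E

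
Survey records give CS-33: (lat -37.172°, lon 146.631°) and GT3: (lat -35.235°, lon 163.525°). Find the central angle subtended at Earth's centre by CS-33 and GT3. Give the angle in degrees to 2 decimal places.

13.75°

Δφ = 1.9370°,  Δλ = 16.8940°
a = sin²(Δφ/2) + cos φ₁ cos φ₂ sin²(Δλ/2) = 0.014330
c = 2·arcsin(√a) = 0.239988 rad = 13.7503°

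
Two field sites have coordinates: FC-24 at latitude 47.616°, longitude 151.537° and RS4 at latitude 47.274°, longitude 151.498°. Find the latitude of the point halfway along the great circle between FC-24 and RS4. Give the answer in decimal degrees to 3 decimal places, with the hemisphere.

47.445°N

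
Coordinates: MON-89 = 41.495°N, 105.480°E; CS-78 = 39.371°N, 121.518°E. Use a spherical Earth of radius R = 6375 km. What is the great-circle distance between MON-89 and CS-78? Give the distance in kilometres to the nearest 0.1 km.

1376.6 km

Δφ = -2.1240°,  Δλ = 16.0380°
a = sin²(Δφ/2) + cos φ₁ cos φ₂ sin²(Δλ/2) = 0.011612
c = 2·arcsin(√a) = 0.215935 rad = 12.3722°
d = R·c = 6375 × 0.215935 = 1376.6 km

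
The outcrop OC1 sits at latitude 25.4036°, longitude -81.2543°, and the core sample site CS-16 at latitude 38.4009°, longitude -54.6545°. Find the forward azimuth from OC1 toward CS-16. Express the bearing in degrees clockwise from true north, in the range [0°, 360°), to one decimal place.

53.4°

Δλ = 26.5998°
y = sin Δλ · cos φ₂ = 0.350899
x = cos φ₁ sin φ₂ − sin φ₁ cos φ₂ cos Δλ = 0.260489
θ = atan2(y, x) = 53.4117° → 53.4117° (mod 360°)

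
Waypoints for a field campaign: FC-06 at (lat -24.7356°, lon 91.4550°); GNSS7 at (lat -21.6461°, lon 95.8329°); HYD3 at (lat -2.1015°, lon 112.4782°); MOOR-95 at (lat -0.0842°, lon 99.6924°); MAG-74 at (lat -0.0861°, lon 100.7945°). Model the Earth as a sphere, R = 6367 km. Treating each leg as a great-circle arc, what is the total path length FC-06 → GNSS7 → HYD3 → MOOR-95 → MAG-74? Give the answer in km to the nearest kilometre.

4945 km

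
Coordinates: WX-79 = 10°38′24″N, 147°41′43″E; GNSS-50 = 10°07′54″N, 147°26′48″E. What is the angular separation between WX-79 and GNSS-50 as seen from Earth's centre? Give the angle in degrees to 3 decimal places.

WX-79: φ = +10.64000°, λ = +147.69528°
GNSS-50: φ = +10.13167°, λ = +147.44667°
Δφ = -0.5083°,  Δλ = -0.2486°
a = sin²(Δφ/2) + cos φ₁ cos φ₂ sin²(Δλ/2) = 0.000024
c = 2·arcsin(√a) = 0.009845 rad = 0.5641°

0.564°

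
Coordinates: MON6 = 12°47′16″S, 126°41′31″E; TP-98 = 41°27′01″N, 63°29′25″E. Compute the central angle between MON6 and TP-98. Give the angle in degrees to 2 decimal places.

79.45°

MON6: φ = -12.78778°, λ = +126.69194°
TP-98: φ = +41.45028°, λ = +63.49028°
Δφ = 54.2381°,  Δλ = -63.2017°
a = sin²(Δφ/2) + cos φ₁ cos φ₂ sin²(Δλ/2) = 0.408488
c = 2·arcsin(√a) = 1.386734 rad = 79.4540°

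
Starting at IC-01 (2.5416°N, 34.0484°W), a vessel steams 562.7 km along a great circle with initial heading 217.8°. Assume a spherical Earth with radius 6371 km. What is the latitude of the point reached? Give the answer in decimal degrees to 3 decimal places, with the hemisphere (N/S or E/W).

1.459°S

δ = d/R = 562.7/6371 = 0.088322 rad
φ₂ = arcsin(sin φ₁ cos δ + cos φ₁ sin δ cos θ)
   = arcsin(0.04434·0.99610 + 0.99902·0.08821·-0.79016) = -1.45874°
λ₂ = λ₁ + atan2(sin θ sin δ cos φ₁, cos δ − sin φ₁ sin φ₂) = -37.14849°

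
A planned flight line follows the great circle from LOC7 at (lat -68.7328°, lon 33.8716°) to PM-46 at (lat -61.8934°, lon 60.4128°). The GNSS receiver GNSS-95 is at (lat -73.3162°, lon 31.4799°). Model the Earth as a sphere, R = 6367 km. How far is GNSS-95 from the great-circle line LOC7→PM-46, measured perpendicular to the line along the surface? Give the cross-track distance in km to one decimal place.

δ₁₃ = central angle LOC7→GNSS-95 = 0.081123 rad  (haversine)
θ₁₃ = bearing LOC7→GNSS-95 = 188.502°,  θ₁₂ = bearing LOC7→PM-46 = 70.919°
dₓₜ = R·arcsin(sin δ₁₃ · sin(θ₁₃ − θ₁₂)) = 6367·arcsin(0.08103·sin(117.583°)) = 457.693 km
|dₓₜ| = 457.693 km

457.7 km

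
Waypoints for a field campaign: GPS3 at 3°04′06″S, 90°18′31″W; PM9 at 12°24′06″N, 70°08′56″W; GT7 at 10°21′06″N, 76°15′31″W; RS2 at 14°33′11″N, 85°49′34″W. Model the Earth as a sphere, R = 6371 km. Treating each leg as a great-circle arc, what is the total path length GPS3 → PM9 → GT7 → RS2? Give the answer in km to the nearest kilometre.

4657 km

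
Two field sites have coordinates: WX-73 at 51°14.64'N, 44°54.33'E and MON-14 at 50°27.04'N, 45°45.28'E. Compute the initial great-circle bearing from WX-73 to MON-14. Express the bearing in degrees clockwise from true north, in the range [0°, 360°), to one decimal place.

WX-73: φ = +51.24400°, λ = +44.90550°
MON-14: φ = +50.45067°, λ = +45.75467°
Δλ = 0.8492°
y = sin Δλ · cos φ₂ = 0.009437
x = cos φ₁ sin φ₂ − sin φ₁ cos φ₂ cos Δλ = -0.013791
θ = atan2(y, x) = 145.6182° → 145.6182° (mod 360°)

145.6°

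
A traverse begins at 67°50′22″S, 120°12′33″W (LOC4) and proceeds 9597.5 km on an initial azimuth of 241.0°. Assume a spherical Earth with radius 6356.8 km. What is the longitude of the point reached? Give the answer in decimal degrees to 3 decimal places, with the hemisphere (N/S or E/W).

123.824°E

LOC4: φ = -67.83944°, λ = -120.20917°
δ = d/R = 9597.5/6356.8 = 1.509801 rad
φ₂ = arcsin(sin φ₁ cos δ + cos φ₁ sin δ cos θ)
   = arcsin(-0.92613·0.06096 + 0.37720·0.99814·-0.48481) = -13.82675°
λ₂ = λ₁ + atan2(sin θ sin δ cos φ₁, cos δ − sin φ₁ sin φ₂) = 123.82365°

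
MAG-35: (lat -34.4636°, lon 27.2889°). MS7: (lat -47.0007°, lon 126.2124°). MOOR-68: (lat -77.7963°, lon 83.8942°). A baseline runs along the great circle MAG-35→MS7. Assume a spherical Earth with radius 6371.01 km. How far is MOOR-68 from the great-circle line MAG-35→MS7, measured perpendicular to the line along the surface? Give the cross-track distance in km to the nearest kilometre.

2648 km

δ₁₃ = central angle MAG-35→MOOR-68 = 0.864497 rad  (haversine)
θ₁₃ = bearing MAG-35→MOOR-68 = 166.586°,  θ₁₂ = bearing MAG-35→MS7 = 134.534°
dₓₜ = R·arcsin(sin δ₁₃ · sin(θ₁₃ − θ₁₂)) = 6371.01·arcsin(0.76077·sin(32.052°)) = 2647.750 km
|dₓₜ| = 2647.750 km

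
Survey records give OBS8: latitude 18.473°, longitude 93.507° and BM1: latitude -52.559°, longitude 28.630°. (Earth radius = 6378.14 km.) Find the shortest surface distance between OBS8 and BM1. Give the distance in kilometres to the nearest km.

10062 km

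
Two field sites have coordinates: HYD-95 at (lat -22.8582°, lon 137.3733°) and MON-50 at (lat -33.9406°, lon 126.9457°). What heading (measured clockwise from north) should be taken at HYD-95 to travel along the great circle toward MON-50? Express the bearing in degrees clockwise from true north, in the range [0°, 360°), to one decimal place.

217.2°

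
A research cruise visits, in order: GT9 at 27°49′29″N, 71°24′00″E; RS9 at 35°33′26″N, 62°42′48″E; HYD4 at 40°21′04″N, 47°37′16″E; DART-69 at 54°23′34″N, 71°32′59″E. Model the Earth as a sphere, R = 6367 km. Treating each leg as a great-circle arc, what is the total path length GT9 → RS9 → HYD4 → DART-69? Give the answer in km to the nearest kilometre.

4973 km

GT9: φ = +27.82472°, λ = +71.40000°
RS9: φ = +35.55722°, λ = +62.71333°
HYD4: φ = +40.35111°, λ = +47.62111°
DART-69: φ = +54.39278°, λ = +71.54972°
GT9→RS9: c = 0.186528 rad, d = 1187.63 km
RS9→HYD4: c = 0.223547 rad, d = 1423.33 km
HYD4→DART-69: c = 0.370950 rad, d = 2361.84 km
Total = 1187.63 + 1423.33 + 2361.84 = 4972.79 km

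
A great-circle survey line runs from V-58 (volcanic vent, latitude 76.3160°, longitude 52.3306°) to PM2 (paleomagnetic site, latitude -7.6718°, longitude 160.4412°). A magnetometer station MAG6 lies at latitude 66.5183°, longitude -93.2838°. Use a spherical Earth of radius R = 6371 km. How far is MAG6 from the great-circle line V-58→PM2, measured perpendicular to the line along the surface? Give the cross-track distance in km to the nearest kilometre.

3923 km

δ₁₃ = central angle V-58→MAG6 = 0.620886 rad  (haversine)
θ₁₃ = bearing V-58→MAG6 = 337.244°,  θ₁₂ = bearing V-58→PM2 = 74.133°
dₓₜ = R·arcsin(sin δ₁₃ · sin(θ₁₃ − θ₁₂)) = 6371·arcsin(0.58176·sin(263.111°)) = -3922.826 km
|dₓₜ| = 3922.826 km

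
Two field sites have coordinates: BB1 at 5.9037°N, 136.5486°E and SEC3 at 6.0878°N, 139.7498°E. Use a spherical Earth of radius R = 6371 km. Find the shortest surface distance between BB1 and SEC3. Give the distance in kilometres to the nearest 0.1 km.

354.6 km

Δφ = 0.1841°,  Δλ = 3.2012°
a = sin²(Δφ/2) + cos φ₁ cos φ₂ sin²(Δλ/2) = 0.000774
c = 2·arcsin(√a) = 0.055659 rad = 3.1890°
d = R·c = 6371 × 0.055659 = 354.6 km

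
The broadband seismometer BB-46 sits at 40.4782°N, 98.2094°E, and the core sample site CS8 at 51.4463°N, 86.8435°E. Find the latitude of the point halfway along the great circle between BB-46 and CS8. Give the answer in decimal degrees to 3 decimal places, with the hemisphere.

Bx = cos φ₂ cos Δλ = 0.611025,  By = cos φ₂ sin Δλ = -0.122826
φₘ = atan2(sin φ₁ + sin φ₂, √((cos φ₁ + Bx)² + By²)) = 46.10191°
λₘ = λ₁ + atan2(By, cos φ₁ + Bx) = 93.09254°

46.102°N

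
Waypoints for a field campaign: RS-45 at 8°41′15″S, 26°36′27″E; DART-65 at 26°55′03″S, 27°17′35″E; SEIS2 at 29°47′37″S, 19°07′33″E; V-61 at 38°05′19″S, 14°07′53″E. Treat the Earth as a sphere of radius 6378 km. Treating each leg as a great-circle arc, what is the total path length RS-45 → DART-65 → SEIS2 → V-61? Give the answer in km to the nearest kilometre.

3924 km

RS-45: φ = -8.68750°, λ = +26.60750°
DART-65: φ = -26.91750°, λ = +27.29306°
SEIS2: φ = -29.79361°, λ = +19.12583°
V-61: φ = -38.08861°, λ = +14.13139°
RS-45→DART-65: c = 0.318375 rad, d = 2030.60 km
DART-65→SEIS2: c = 0.135068 rad, d = 861.46 km
SEIS2→V-61: c = 0.161762 rad, d = 1031.72 km
Total = 2030.60 + 861.46 + 1031.72 = 3923.78 km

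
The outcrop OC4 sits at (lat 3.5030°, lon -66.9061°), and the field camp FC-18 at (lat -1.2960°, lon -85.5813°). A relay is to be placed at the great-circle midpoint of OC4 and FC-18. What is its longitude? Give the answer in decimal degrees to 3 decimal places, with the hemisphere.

76.251°W

Bx = cos φ₂ cos Δλ = 0.947107,  By = cos φ₂ sin Δλ = -0.320121
φₘ = atan2(sin φ₁ + sin φ₂, √((cos φ₁ + Bx)² + By²)) = 1.11831°
λₘ = λ₁ + atan2(By, cos φ₁ + Bx) = -76.25130°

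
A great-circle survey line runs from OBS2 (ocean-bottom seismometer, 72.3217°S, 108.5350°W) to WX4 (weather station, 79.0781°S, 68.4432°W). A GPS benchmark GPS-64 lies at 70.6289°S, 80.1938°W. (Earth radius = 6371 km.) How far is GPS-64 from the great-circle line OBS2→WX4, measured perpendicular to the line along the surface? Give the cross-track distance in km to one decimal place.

δ₁₃ = central angle OBS2→GPS-64 = 0.158340 rad  (haversine)
θ₁₃ = bearing OBS2→GPS-64 = 93.032°,  θ₁₂ = bearing OBS2→WX4 = 142.681°
dₓₜ = R·arcsin(sin δ₁₃ · sin(θ₁₃ − θ₁₂)) = 6371·arcsin(0.15768·sin(-49.650°)) = -767.440 km
|dₓₜ| = 767.440 km

767.4 km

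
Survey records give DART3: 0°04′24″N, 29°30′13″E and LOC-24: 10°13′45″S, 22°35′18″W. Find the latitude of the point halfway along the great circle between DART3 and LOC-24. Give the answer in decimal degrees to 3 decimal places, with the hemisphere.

DART3: φ = +0.07333°, λ = +29.50361°
LOC-24: φ = -10.22917°, λ = -22.58833°
Bx = cos φ₂ cos Δλ = 0.604631,  By = cos φ₂ sin Δλ = -0.776457
φₘ = atan2(sin φ₁ + sin φ₂, √((cos φ₁ + Bx)² + By²)) = -5.64835°
λₘ = λ₁ + atan2(By, cos φ₁ + Bx) = 3.68195°

5.648°S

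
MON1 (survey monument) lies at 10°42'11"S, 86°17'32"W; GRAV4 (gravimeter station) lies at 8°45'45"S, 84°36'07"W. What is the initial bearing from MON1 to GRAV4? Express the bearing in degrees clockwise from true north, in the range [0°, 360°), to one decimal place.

40.8°

MON1: φ = -10.70306°, λ = -86.29222°
GRAV4: φ = -8.76250°, λ = -84.60194°
Δλ = 1.6903°
y = sin Δλ · cos φ₂ = 0.029152
x = cos φ₁ sin φ₂ − sin φ₁ cos φ₂ cos Δλ = 0.033783
θ = atan2(y, x) = 40.7921° → 40.7921° (mod 360°)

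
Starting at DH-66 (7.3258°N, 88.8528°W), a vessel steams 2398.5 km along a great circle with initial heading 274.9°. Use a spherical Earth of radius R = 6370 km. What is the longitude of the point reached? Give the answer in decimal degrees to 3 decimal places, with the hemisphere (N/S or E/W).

110.601°W

δ = d/R = 2398.5/6370 = 0.376531 rad
φ₂ = arcsin(sin φ₁ cos δ + cos φ₁ sin δ cos θ)
   = arcsin(0.12751·0.92995 + 0.99184·0.36770·0.08542) = 8.61126°
λ₂ = λ₁ + atan2(sin θ sin δ cos φ₁, cos δ − sin φ₁ sin φ₂) = -110.60108°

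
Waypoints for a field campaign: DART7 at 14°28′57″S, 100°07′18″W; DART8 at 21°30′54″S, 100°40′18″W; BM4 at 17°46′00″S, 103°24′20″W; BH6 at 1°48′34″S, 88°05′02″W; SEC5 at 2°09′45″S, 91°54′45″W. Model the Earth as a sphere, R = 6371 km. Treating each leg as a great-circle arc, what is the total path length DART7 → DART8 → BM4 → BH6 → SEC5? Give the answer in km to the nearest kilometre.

4156 km

DART7: φ = -14.48250°, λ = -100.12167°
DART8: φ = -21.51500°, λ = -100.67167°
BM4: φ = -17.76667°, λ = -103.40556°
BH6: φ = -1.80944°, λ = -88.08389°
SEC5: φ = -2.16250°, λ = -91.91250°
DART7→DART8: c = 0.123079 rad, d = 784.13 km
DART8→BM4: c = 0.079362 rad, d = 505.62 km
BM4→BH6: c = 0.382762 rad, d = 2438.57 km
BH6→SEC5: c = 0.067065 rad, d = 427.27 km
Total = 784.13 + 505.62 + 2438.57 + 427.27 = 4155.60 km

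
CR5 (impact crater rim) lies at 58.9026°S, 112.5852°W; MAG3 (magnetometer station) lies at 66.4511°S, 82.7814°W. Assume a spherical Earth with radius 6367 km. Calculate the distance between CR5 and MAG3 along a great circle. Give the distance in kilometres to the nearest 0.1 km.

1712.7 km

Δφ = -7.5485°,  Δλ = 29.8038°
a = sin²(Δφ/2) + cos φ₁ cos φ₂ sin²(Δλ/2) = 0.017980
c = 2·arcsin(√a) = 0.268990 rad = 15.4120°
d = R·c = 6367 × 0.268990 = 1712.7 km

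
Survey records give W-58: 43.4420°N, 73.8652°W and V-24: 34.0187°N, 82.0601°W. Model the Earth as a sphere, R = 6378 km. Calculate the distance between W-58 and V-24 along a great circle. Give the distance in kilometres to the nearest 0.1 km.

Δφ = -9.4233°,  Δλ = -8.1949°
a = sin²(Δφ/2) + cos φ₁ cos φ₂ sin²(Δλ/2) = 0.009820
c = 2·arcsin(√a) = 0.198515 rad = 11.3741°
d = R·c = 6378 × 0.198515 = 1266.1 km

1266.1 km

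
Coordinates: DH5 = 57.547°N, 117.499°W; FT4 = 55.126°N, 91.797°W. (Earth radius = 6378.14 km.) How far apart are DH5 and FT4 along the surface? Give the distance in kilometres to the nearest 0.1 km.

1598.7 km

Δφ = -2.4210°,  Δλ = 25.7020°
a = sin²(Δφ/2) + cos φ₁ cos φ₂ sin²(Δλ/2) = 0.015624
c = 2·arcsin(√a) = 0.250650 rad = 14.3612°
d = R·c = 6378.14 × 0.250650 = 1598.7 km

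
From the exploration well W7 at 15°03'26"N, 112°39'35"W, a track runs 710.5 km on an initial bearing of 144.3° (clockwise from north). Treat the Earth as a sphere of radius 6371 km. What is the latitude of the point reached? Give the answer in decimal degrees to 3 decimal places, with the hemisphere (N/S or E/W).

9.840°N

W7: φ = +15.05722°, λ = -112.65972°
δ = d/R = 710.5/6371 = 0.111521 rad
φ₂ = arcsin(sin φ₁ cos δ + cos φ₁ sin δ cos θ)
   = arcsin(0.25978·0.99379 + 0.96567·0.11129·-0.81208) = 9.83992°
λ₂ = λ₁ + atan2(sin θ sin δ cos φ₁, cos δ − sin φ₁ sin φ₂) = -108.88051°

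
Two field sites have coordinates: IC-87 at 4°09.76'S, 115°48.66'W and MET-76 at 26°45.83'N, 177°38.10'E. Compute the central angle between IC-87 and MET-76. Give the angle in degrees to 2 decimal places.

71.24°

IC-87: φ = -4.16267°, λ = -115.81100°
MET-76: φ = +26.76383°, λ = +177.63500°
Δφ = 30.9265°,  Δλ = -66.5540°
a = sin²(Δφ/2) + cos φ₁ cos φ₂ sin²(Δλ/2) = 0.339183
c = 2·arcsin(√a) = 1.243341 rad = 71.2382°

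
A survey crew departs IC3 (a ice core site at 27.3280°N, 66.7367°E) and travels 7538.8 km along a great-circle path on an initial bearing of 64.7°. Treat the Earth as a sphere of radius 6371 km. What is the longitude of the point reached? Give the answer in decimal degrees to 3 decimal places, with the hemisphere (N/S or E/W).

146.309°E

δ = d/R = 7538.8/6371 = 1.183299 rad
φ₂ = arcsin(sin φ₁ cos δ + cos φ₁ sin δ cos θ)
   = arcsin(0.45908·0.37787 + 0.88839·0.92586·0.42736) = 31.66742°
λ₂ = λ₁ + atan2(sin θ sin δ cos φ₁, cos δ − sin φ₁ sin φ₂) = 146.30860°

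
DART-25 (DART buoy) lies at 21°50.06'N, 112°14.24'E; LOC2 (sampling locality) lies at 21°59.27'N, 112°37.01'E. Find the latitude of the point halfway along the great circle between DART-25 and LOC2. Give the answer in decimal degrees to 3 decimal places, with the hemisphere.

21.911°N

DART-25: φ = +21.83433°, λ = +112.23733°
LOC2: φ = +21.98783°, λ = +112.61683°
Bx = cos φ₂ cos Δλ = 0.927243,  By = cos φ₂ sin Δλ = 0.006142
φₘ = atan2(sin φ₁ + sin φ₂, √((cos φ₁ + Bx)² + By²)) = 21.91119°
λₘ = λ₁ + atan2(By, cos φ₁ + Bx) = 112.42698°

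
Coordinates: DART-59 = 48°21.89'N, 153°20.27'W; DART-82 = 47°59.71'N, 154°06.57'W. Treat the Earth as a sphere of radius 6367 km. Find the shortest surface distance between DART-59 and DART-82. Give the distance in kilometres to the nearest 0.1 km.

70.4 km

DART-59: φ = +48.36483°, λ = -153.33783°
DART-82: φ = +47.99517°, λ = -154.10950°
Δφ = -0.3697°,  Δλ = -0.7717°
a = sin²(Δφ/2) + cos φ₁ cos φ₂ sin²(Δλ/2) = 0.000031
c = 2·arcsin(√a) = 0.011058 rad = 0.6336°
d = R·c = 6367 × 0.011058 = 70.4 km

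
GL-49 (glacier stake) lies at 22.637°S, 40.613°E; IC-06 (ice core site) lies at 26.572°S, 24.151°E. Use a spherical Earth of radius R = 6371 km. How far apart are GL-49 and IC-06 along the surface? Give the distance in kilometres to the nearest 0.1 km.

1719.4 km

Δφ = -3.9350°,  Δλ = -16.4620°
a = sin²(Δφ/2) + cos φ₁ cos φ₂ sin²(Δλ/2) = 0.018098
c = 2·arcsin(√a) = 0.269873 rad = 15.4626°
d = R·c = 6371 × 0.269873 = 1719.4 km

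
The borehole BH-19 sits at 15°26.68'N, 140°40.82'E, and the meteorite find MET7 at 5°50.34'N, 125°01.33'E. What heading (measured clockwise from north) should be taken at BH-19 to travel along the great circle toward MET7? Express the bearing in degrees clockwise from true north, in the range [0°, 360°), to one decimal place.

239.7°

BH-19: φ = +15.44467°, λ = +140.68033°
MET7: φ = +5.83900°, λ = +125.02217°
Δλ = -15.6582°
y = sin Δλ · cos φ₂ = -0.268497
x = cos φ₁ sin φ₂ − sin φ₁ cos φ₂ cos Δλ = -0.157035
θ = atan2(y, x) = -120.3219° → 239.6781° (mod 360°)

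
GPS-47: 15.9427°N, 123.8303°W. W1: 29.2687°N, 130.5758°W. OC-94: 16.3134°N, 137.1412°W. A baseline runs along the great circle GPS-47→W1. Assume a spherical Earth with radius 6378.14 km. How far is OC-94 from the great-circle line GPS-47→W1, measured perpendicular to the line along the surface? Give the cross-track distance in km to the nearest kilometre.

δ₁₃ = central angle GPS-47→OC-94 = 0.223230 rad  (haversine)
θ₁₃ = bearing GPS-47→OC-94 = 273.510°,  θ₁₂ = bearing GPS-47→W1 = 336.185°
dₓₜ = R·arcsin(sin δ₁₃ · sin(θ₁₃ − θ₁₂)) = 6378.14·arcsin(0.22138·sin(-62.675°)) = -1262.676 km
|dₓₜ| = 1262.676 km

1263 km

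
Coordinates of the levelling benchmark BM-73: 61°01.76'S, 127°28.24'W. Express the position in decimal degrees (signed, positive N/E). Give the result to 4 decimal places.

lat: 61.0293° S → -61.0293°
lon: 127.4707° W → -127.4707°

-61.0293°, -127.4707°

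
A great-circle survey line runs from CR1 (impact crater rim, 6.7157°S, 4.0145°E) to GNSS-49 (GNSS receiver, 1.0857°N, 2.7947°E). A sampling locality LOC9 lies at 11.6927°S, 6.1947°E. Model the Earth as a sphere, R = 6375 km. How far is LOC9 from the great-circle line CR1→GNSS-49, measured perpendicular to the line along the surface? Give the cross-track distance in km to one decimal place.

148.9 km

δ₁₃ = central angle CR1→LOC9 = 0.094633 rad  (haversine)
θ₁₃ = bearing CR1→LOC9 = 156.781°,  θ₁₂ = bearing CR1→GNSS-49 = 351.087°
dₓₜ = R·arcsin(sin δ₁₃ · sin(θ₁₃ − θ₁₂)) = 6375·arcsin(0.09449·sin(-194.306°)) = 148.861 km
|dₓₜ| = 148.861 km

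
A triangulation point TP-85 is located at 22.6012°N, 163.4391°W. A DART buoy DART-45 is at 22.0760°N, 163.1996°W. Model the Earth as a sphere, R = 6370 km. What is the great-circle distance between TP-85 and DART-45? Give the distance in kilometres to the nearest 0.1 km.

63.4 km

Δφ = -0.5252°,  Δλ = 0.2395°
a = sin²(Δφ/2) + cos φ₁ cos φ₂ sin²(Δλ/2) = 0.000025
c = 2·arcsin(√a) = 0.009949 rad = 0.5700°
d = R·c = 6370 × 0.009949 = 63.4 km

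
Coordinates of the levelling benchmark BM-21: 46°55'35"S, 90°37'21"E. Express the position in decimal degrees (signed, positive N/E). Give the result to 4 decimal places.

-46.9264°, +90.6225°

lat: 46.9264° S → -46.9264°
lon: 90.6225° E → +90.6225°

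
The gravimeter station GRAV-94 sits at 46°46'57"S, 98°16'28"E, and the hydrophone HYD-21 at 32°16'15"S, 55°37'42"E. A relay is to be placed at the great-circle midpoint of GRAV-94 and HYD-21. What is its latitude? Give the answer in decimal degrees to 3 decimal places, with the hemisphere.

41.509°S

GRAV-94: φ = -46.78250°, λ = +98.27444°
HYD-21: φ = -32.27083°, λ = +55.62833°
Bx = cos φ₂ cos Δλ = 0.621934,  By = cos φ₂ sin Δλ = -0.572822
φₘ = atan2(sin φ₁ + sin φ₂, √((cos φ₁ + Bx)² + By²)) = -41.50911°
λₘ = λ₁ + atan2(By, cos φ₁ + Bx) = 74.60315°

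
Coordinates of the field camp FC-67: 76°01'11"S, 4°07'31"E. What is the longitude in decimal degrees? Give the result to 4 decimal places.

4° + 7′/60 + 31″/3600 = 4 + 0.11667 + 0.00861 = 4.1253°

4.1253°E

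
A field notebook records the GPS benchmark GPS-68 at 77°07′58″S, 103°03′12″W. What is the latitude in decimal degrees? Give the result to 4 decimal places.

77° + 7′/60 + 58″/3600 = 77 + 0.11667 + 0.01611 = 77.1328°

77.1328°S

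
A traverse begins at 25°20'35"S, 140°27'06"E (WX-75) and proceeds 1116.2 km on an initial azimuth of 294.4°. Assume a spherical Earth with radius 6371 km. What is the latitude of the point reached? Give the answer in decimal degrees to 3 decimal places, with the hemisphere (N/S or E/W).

WX-75: φ = -25.34306°, λ = +140.45167°
δ = d/R = 1116.2/6371 = 0.175200 rad
φ₂ = arcsin(sin φ₁ cos δ + cos φ₁ sin δ cos θ)
   = arcsin(-0.42804·0.98469 + 0.90376·0.17431·0.41310) = -20.87977°
λ₂ = λ₁ + atan2(sin θ sin δ cos φ₁, cos δ − sin φ₁ sin φ₂) = 130.67002°

20.880°S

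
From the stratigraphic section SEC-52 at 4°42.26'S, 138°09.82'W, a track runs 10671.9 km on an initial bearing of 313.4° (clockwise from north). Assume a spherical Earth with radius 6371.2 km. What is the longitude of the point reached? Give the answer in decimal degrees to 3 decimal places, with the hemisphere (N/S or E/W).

SEC-52: φ = -4.70433°, λ = -138.16367°
δ = d/R = 10671.9/6371.2 = 1.675022 rad
φ₂ = arcsin(sin φ₁ cos δ + cos φ₁ sin δ cos θ)
   = arcsin(-0.08201·-0.10404 + 0.99663·0.99457·0.68709) = 43.59761°
λ₂ = λ₁ + atan2(sin θ sin δ cos φ₁, cos δ − sin φ₁ sin φ₂) = 128.06440°

128.064°E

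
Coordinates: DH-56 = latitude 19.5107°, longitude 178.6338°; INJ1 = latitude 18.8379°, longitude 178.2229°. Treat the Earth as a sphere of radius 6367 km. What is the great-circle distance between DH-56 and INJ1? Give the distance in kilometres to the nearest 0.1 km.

86.3 km

Δφ = -0.6728°,  Δλ = -0.4109°
a = sin²(Δφ/2) + cos φ₁ cos φ₂ sin²(Δλ/2) = 0.000046
c = 2·arcsin(√a) = 0.013556 rad = 0.7767°
d = R·c = 6367 × 0.013556 = 86.3 km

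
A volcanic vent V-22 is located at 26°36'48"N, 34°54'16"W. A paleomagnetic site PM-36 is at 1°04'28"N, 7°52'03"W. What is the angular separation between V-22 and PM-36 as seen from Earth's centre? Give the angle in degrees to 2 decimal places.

36.43°

V-22: φ = +26.61333°, λ = -34.90444°
PM-36: φ = +1.07444°, λ = -7.86750°
Δφ = -25.5389°,  Δλ = 27.0369°
a = sin²(Δφ/2) + cos φ₁ cos φ₂ sin²(Δλ/2) = 0.097699
c = 2·arcsin(√a) = 0.635790 rad = 36.4281°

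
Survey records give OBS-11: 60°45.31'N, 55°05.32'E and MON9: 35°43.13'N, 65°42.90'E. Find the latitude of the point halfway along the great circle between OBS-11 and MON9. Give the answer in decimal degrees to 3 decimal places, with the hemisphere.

48.352°N

OBS-11: φ = +60.75517°, λ = +55.08867°
MON9: φ = +35.71883°, λ = +65.71500°
Bx = cos φ₂ cos Δλ = 0.797968,  By = cos φ₂ sin Δλ = 0.149715
φₘ = atan2(sin φ₁ + sin φ₂, √((cos φ₁ + Bx)² + By²)) = 48.35193°
λₘ = λ₁ + atan2(By, cos φ₁ + Bx) = 61.72650°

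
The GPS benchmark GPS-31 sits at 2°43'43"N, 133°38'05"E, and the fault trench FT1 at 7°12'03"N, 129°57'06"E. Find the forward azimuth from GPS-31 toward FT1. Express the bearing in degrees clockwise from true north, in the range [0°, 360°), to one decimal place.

320.8°

GPS-31: φ = +2.72861°, λ = +133.63472°
FT1: φ = +7.20083°, λ = +129.95167°
Δλ = -3.6831°
y = sin Δλ · cos φ₂ = -0.063731
x = cos φ₁ sin φ₂ − sin φ₁ cos φ₂ cos Δλ = 0.078073
θ = atan2(y, x) = -39.2245° → 320.7755° (mod 360°)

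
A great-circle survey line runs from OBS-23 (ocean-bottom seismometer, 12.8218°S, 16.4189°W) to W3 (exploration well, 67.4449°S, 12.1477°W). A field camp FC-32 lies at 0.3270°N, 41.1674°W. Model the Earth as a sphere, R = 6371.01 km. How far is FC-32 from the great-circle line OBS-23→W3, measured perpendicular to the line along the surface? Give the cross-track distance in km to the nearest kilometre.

δ₁₃ = central angle OBS-23→FC-32 = 0.485957 rad  (haversine)
θ₁₃ = bearing OBS-23→FC-32 = 296.322°,  θ₁₂ = bearing OBS-23→W3 = 177.994°
dₓₜ = R·arcsin(sin δ₁₃ · sin(θ₁₃ − θ₁₂)) = 6371.01·arcsin(0.46705·sin(118.328°)) = 2699.306 km
|dₓₜ| = 2699.306 km

2699 km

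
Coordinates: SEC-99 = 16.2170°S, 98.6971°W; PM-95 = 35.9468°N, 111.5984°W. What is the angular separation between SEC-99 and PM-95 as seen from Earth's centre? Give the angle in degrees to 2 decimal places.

53.57°

Δφ = 52.1638°,  Δλ = -12.9013°
a = sin²(Δφ/2) + cos φ₁ cos φ₂ sin²(Δλ/2) = 0.203109
c = 2·arcsin(√a) = 0.935044 rad = 53.5741°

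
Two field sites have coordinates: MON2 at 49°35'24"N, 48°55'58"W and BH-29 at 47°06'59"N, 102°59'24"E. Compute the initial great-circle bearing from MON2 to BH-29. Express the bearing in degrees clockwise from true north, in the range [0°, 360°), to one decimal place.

19.0°

MON2: φ = +49.59000°, λ = -48.93278°
BH-29: φ = +47.11639°, λ = +102.99000°
Δλ = 151.9228°
y = sin Δλ · cos φ₂ = 0.320290
x = cos φ₁ sin φ₂ − sin φ₁ cos φ₂ cos Δλ = 0.932178
θ = atan2(y, x) = 18.9624° → 18.9624° (mod 360°)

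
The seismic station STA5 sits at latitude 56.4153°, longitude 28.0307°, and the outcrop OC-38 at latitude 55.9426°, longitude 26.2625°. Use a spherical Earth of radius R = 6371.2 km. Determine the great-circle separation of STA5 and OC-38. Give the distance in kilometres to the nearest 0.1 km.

121.4 km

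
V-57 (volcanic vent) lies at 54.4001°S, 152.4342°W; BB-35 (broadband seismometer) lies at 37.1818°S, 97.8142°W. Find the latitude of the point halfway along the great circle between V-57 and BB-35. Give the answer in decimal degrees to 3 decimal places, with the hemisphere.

Bx = cos φ₂ cos Δλ = 0.461299,  By = cos φ₂ sin Δλ = 0.649591
φₘ = atan2(sin φ₁ + sin φ₂, √((cos φ₁ + Bx)² + By²)) = -49.07064°
λₘ = λ₁ + atan2(By, cos φ₁ + Bx) = -120.52949°

49.071°S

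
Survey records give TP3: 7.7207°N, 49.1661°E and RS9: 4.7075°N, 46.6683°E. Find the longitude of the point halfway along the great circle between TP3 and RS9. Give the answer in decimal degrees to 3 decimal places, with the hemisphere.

47.914°E

Bx = cos φ₂ cos Δλ = 0.995680,  By = cos φ₂ sin Δλ = -0.043434
φₘ = atan2(sin φ₁ + sin φ₂, √((cos φ₁ + Bx)² + By²)) = 6.21556°
λₘ = λ₁ + atan2(By, cos φ₁ + Bx) = 47.91362°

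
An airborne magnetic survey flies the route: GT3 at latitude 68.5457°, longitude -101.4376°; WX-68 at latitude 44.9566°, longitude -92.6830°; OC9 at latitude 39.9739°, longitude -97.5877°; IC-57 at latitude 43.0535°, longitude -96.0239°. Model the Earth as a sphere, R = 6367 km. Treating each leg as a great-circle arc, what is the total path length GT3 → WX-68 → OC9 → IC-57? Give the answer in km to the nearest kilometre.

GT3→WX-68: c = 0.419179 rad, d = 2668.91 km
WX-68→OC9: c = 0.107427 rad, d = 683.99 km
OC9→IC-57: c = 0.057500 rad, d = 366.11 km
Total = 2668.91 + 683.99 + 366.11 = 3719.01 km

3719 km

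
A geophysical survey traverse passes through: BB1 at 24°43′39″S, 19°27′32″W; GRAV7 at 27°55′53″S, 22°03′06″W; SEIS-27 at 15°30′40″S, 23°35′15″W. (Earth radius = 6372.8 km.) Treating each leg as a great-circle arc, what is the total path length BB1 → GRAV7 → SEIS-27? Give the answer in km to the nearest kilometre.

1831 km

BB1: φ = -24.72750°, λ = -19.45889°
GRAV7: φ = -27.93139°, λ = -22.05167°
SEIS-27: φ = -15.51111°, λ = -23.58750°
BB1→GRAV7: c = 0.069073 rad, d = 440.19 km
GRAV7→SEIS-27: c = 0.218192 rad, d = 1390.49 km
Total = 440.19 + 1390.49 = 1830.68 km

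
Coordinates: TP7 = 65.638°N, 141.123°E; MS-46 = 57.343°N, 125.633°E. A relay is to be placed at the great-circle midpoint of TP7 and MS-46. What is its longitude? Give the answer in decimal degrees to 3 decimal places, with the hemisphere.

Bx = cos φ₂ cos Δλ = 0.520008,  By = cos φ₂ sin Δλ = -0.144113
φₘ = atan2(sin φ₁ + sin φ₂, √((cos φ₁ + Bx)² + By²)) = 61.70624°
λₘ = λ₁ + atan2(By, cos φ₁ + Bx) = 132.33780°

132.338°E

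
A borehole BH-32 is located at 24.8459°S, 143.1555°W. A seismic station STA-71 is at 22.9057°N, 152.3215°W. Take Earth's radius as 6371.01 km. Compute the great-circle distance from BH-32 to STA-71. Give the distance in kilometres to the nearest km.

5401 km

Δφ = 47.7516°,  Δλ = -9.1660°
a = sin²(Δφ/2) + cos φ₁ cos φ₂ sin²(Δλ/2) = 0.169164
c = 2·arcsin(√a) = 0.847749 rad = 48.5724°
d = R·c = 6371.01 × 0.847749 = 5401.0 km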